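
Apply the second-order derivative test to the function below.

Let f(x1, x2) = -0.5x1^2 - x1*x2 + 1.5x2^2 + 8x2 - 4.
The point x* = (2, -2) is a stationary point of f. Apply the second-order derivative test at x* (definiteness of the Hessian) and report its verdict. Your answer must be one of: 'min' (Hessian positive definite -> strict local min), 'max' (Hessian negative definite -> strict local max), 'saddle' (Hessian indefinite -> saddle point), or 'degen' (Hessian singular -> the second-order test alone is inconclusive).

Compute the Hessian H = grad^2 f:
  H = [[-1, -1], [-1, 3]]
Verify stationarity: grad f(x*) = H x* + g = (0, 0).
Eigenvalues of H: -1.2361, 3.2361.
Eigenvalues have mixed signs, so H is indefinite -> x* is a saddle point.

saddle


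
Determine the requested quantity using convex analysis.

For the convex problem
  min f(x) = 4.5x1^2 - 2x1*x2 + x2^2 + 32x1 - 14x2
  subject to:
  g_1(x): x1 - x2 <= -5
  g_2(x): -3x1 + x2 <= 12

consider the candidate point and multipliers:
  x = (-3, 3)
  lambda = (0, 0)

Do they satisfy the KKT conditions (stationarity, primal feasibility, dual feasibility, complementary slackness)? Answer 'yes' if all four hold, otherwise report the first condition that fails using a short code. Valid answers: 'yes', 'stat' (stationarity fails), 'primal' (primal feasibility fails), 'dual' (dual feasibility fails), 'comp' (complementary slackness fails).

Gradient of f: grad f(x) = Q x + c = (-1, -2)
Constraint values g_i(x) = a_i^T x - b_i:
  g_1((-3, 3)) = -1
  g_2((-3, 3)) = 0
Stationarity residual: grad f(x) + sum_i lambda_i a_i = (-1, -2)
  -> stationarity FAILS
Primal feasibility (all g_i <= 0): OK
Dual feasibility (all lambda_i >= 0): OK
Complementary slackness (lambda_i * g_i(x) = 0 for all i): OK

Verdict: the first failing condition is stationarity -> stat.

stat


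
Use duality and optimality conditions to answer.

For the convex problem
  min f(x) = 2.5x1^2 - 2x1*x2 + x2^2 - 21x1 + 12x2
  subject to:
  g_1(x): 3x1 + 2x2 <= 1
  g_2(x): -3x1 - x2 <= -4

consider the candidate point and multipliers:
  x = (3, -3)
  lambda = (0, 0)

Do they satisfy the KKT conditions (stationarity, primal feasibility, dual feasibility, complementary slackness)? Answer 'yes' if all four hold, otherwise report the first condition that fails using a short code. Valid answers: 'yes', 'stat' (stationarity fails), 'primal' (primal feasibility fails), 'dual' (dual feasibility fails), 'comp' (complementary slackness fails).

Gradient of f: grad f(x) = Q x + c = (0, 0)
Constraint values g_i(x) = a_i^T x - b_i:
  g_1((3, -3)) = 2
  g_2((3, -3)) = -2
Stationarity residual: grad f(x) + sum_i lambda_i a_i = (0, 0)
  -> stationarity OK
Primal feasibility (all g_i <= 0): FAILS
Dual feasibility (all lambda_i >= 0): OK
Complementary slackness (lambda_i * g_i(x) = 0 for all i): OK

Verdict: the first failing condition is primal_feasibility -> primal.

primal


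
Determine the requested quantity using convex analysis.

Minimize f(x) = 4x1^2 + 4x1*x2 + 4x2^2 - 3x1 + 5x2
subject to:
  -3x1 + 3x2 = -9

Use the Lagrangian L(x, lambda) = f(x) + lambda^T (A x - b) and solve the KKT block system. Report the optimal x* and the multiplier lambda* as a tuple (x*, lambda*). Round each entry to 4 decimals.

Form the Lagrangian:
  L(x, lambda) = (1/2) x^T Q x + c^T x + lambda^T (A x - b)
Stationarity (grad_x L = 0): Q x + c + A^T lambda = 0.
Primal feasibility: A x = b.

This gives the KKT block system:
  [ Q   A^T ] [ x     ]   [-c ]
  [ A    0  ] [ lambda ] = [ b ]

Solving the linear system:
  x*      = (1.4167, -1.5833)
  lambda* = (0.6667)
  f(x*)   = -3.0833

x* = (1.4167, -1.5833), lambda* = (0.6667)


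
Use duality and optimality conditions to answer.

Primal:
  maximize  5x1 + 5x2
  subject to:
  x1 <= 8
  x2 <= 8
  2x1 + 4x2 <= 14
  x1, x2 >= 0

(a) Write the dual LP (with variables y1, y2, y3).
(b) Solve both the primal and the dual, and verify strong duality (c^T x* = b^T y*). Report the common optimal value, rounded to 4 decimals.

The standard primal-dual pair for 'max c^T x s.t. A x <= b, x >= 0' is:
  Dual:  min b^T y  s.t.  A^T y >= c,  y >= 0.

So the dual LP is:
  minimize  8y1 + 8y2 + 14y3
  subject to:
    y1 + 2y3 >= 5
    y2 + 4y3 >= 5
    y1, y2, y3 >= 0

Solving the primal: x* = (7, 0).
  primal value c^T x* = 35.
Solving the dual: y* = (0, 0, 2.5).
  dual value b^T y* = 35.
Strong duality: c^T x* = b^T y*. Confirmed.

35


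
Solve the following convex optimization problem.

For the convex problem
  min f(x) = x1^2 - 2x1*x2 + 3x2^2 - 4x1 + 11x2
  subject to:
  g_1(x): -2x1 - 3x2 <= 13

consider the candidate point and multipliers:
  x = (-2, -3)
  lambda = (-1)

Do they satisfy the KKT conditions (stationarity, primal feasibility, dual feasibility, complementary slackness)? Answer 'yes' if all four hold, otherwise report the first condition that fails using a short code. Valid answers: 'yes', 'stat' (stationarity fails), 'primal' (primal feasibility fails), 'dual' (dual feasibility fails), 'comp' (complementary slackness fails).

Gradient of f: grad f(x) = Q x + c = (-2, -3)
Constraint values g_i(x) = a_i^T x - b_i:
  g_1((-2, -3)) = 0
Stationarity residual: grad f(x) + sum_i lambda_i a_i = (0, 0)
  -> stationarity OK
Primal feasibility (all g_i <= 0): OK
Dual feasibility (all lambda_i >= 0): FAILS
Complementary slackness (lambda_i * g_i(x) = 0 for all i): OK

Verdict: the first failing condition is dual_feasibility -> dual.

dual


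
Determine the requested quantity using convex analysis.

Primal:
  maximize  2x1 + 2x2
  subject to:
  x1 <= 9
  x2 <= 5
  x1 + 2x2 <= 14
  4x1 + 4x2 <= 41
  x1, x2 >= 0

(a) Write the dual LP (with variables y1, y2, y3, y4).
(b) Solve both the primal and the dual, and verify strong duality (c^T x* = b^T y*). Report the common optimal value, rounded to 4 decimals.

The standard primal-dual pair for 'max c^T x s.t. A x <= b, x >= 0' is:
  Dual:  min b^T y  s.t.  A^T y >= c,  y >= 0.

So the dual LP is:
  minimize  9y1 + 5y2 + 14y3 + 41y4
  subject to:
    y1 + y3 + 4y4 >= 2
    y2 + 2y3 + 4y4 >= 2
    y1, y2, y3, y4 >= 0

Solving the primal: x* = (9, 1.25).
  primal value c^T x* = 20.5.
Solving the dual: y* = (0, 0, 0, 0.5).
  dual value b^T y* = 20.5.
Strong duality: c^T x* = b^T y*. Confirmed.

20.5


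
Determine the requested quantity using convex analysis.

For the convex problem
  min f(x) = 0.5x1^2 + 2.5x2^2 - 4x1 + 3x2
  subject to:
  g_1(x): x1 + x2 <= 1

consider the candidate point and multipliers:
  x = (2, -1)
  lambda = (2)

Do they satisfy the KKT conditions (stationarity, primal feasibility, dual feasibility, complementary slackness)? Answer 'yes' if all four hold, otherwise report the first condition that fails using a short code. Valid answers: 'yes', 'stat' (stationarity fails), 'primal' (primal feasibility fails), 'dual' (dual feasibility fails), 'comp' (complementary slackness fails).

Gradient of f: grad f(x) = Q x + c = (-2, -2)
Constraint values g_i(x) = a_i^T x - b_i:
  g_1((2, -1)) = 0
Stationarity residual: grad f(x) + sum_i lambda_i a_i = (0, 0)
  -> stationarity OK
Primal feasibility (all g_i <= 0): OK
Dual feasibility (all lambda_i >= 0): OK
Complementary slackness (lambda_i * g_i(x) = 0 for all i): OK

Verdict: yes, KKT holds.

yes


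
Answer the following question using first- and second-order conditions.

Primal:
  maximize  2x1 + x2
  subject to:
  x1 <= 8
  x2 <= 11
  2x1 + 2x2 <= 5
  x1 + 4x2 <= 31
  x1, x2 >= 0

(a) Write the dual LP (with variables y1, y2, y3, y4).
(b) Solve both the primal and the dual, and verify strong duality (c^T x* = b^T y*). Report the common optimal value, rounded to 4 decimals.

The standard primal-dual pair for 'max c^T x s.t. A x <= b, x >= 0' is:
  Dual:  min b^T y  s.t.  A^T y >= c,  y >= 0.

So the dual LP is:
  minimize  8y1 + 11y2 + 5y3 + 31y4
  subject to:
    y1 + 2y3 + y4 >= 2
    y2 + 2y3 + 4y4 >= 1
    y1, y2, y3, y4 >= 0

Solving the primal: x* = (2.5, 0).
  primal value c^T x* = 5.
Solving the dual: y* = (0, 0, 1, 0).
  dual value b^T y* = 5.
Strong duality: c^T x* = b^T y*. Confirmed.

5


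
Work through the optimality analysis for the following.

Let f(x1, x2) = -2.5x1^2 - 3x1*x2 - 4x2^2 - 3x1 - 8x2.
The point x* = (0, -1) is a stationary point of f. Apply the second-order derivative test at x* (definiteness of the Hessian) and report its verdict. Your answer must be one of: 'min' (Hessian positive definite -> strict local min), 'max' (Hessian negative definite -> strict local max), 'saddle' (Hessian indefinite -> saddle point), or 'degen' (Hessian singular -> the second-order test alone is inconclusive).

Compute the Hessian H = grad^2 f:
  H = [[-5, -3], [-3, -8]]
Verify stationarity: grad f(x*) = H x* + g = (0, 0).
Eigenvalues of H: -9.8541, -3.1459.
Both eigenvalues < 0, so H is negative definite -> x* is a strict local max.

max


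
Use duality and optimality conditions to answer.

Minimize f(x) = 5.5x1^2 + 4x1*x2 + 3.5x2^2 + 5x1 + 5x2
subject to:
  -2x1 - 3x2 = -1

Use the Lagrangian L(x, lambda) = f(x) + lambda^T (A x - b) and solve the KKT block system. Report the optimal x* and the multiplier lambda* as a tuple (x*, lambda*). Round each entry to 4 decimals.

Form the Lagrangian:
  L(x, lambda) = (1/2) x^T Q x + c^T x + lambda^T (A x - b)
Stationarity (grad_x L = 0): Q x + c + A^T lambda = 0.
Primal feasibility: A x = b.

This gives the KKT block system:
  [ Q   A^T ] [ x     ]   [-c ]
  [ A    0  ] [ lambda ] = [ b ]

Solving the linear system:
  x*      = (-0.1646, 0.443)
  lambda* = (2.481)
  f(x*)   = 1.9367

x* = (-0.1646, 0.443), lambda* = (2.481)


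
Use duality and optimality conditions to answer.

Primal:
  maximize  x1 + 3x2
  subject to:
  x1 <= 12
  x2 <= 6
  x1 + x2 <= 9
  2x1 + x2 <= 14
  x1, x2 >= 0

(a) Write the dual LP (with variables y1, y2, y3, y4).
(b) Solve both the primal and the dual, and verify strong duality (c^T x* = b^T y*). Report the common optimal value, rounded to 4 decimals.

The standard primal-dual pair for 'max c^T x s.t. A x <= b, x >= 0' is:
  Dual:  min b^T y  s.t.  A^T y >= c,  y >= 0.

So the dual LP is:
  minimize  12y1 + 6y2 + 9y3 + 14y4
  subject to:
    y1 + y3 + 2y4 >= 1
    y2 + y3 + y4 >= 3
    y1, y2, y3, y4 >= 0

Solving the primal: x* = (3, 6).
  primal value c^T x* = 21.
Solving the dual: y* = (0, 2, 1, 0).
  dual value b^T y* = 21.
Strong duality: c^T x* = b^T y*. Confirmed.

21


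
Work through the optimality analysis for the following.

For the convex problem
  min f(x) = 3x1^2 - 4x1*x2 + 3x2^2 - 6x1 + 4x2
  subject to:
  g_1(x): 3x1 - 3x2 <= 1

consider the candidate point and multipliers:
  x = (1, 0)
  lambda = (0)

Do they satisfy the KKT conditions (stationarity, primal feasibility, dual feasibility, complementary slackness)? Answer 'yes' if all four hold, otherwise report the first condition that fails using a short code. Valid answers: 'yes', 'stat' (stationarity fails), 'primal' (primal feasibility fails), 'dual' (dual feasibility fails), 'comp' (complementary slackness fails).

Gradient of f: grad f(x) = Q x + c = (0, 0)
Constraint values g_i(x) = a_i^T x - b_i:
  g_1((1, 0)) = 2
Stationarity residual: grad f(x) + sum_i lambda_i a_i = (0, 0)
  -> stationarity OK
Primal feasibility (all g_i <= 0): FAILS
Dual feasibility (all lambda_i >= 0): OK
Complementary slackness (lambda_i * g_i(x) = 0 for all i): OK

Verdict: the first failing condition is primal_feasibility -> primal.

primal


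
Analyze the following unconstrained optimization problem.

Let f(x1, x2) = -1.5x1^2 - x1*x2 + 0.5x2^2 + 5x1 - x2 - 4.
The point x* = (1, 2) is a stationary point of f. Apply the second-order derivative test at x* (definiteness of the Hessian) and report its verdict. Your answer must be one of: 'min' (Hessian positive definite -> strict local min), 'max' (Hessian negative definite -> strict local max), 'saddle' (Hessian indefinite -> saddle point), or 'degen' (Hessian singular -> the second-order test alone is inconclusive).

Compute the Hessian H = grad^2 f:
  H = [[-3, -1], [-1, 1]]
Verify stationarity: grad f(x*) = H x* + g = (0, 0).
Eigenvalues of H: -3.2361, 1.2361.
Eigenvalues have mixed signs, so H is indefinite -> x* is a saddle point.

saddle


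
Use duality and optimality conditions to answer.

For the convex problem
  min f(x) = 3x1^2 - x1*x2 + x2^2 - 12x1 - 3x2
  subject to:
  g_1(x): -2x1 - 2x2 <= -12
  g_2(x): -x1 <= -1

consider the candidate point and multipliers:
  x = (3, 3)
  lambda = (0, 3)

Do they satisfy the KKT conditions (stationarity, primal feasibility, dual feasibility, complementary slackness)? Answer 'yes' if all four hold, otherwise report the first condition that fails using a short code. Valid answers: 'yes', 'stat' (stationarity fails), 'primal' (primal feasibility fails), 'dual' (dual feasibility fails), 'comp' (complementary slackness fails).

Gradient of f: grad f(x) = Q x + c = (3, 0)
Constraint values g_i(x) = a_i^T x - b_i:
  g_1((3, 3)) = 0
  g_2((3, 3)) = -2
Stationarity residual: grad f(x) + sum_i lambda_i a_i = (0, 0)
  -> stationarity OK
Primal feasibility (all g_i <= 0): OK
Dual feasibility (all lambda_i >= 0): OK
Complementary slackness (lambda_i * g_i(x) = 0 for all i): FAILS

Verdict: the first failing condition is complementary_slackness -> comp.

comp


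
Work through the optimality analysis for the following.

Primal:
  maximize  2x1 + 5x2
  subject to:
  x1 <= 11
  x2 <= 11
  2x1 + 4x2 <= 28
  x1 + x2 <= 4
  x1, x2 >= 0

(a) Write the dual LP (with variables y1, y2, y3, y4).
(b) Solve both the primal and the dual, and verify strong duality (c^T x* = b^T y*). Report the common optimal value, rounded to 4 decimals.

The standard primal-dual pair for 'max c^T x s.t. A x <= b, x >= 0' is:
  Dual:  min b^T y  s.t.  A^T y >= c,  y >= 0.

So the dual LP is:
  minimize  11y1 + 11y2 + 28y3 + 4y4
  subject to:
    y1 + 2y3 + y4 >= 2
    y2 + 4y3 + y4 >= 5
    y1, y2, y3, y4 >= 0

Solving the primal: x* = (0, 4).
  primal value c^T x* = 20.
Solving the dual: y* = (0, 0, 0, 5).
  dual value b^T y* = 20.
Strong duality: c^T x* = b^T y*. Confirmed.

20


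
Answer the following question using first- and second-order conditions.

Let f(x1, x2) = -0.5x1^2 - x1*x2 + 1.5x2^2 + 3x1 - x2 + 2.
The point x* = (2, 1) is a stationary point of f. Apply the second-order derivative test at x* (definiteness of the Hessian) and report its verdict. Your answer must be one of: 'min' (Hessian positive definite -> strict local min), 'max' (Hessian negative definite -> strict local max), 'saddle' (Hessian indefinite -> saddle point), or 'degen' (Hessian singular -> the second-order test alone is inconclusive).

Compute the Hessian H = grad^2 f:
  H = [[-1, -1], [-1, 3]]
Verify stationarity: grad f(x*) = H x* + g = (0, 0).
Eigenvalues of H: -1.2361, 3.2361.
Eigenvalues have mixed signs, so H is indefinite -> x* is a saddle point.

saddle


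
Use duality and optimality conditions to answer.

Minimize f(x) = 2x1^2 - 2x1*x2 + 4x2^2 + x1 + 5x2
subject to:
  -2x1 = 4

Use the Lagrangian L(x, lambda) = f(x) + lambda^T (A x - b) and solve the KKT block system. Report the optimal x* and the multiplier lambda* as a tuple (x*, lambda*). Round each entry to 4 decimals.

Form the Lagrangian:
  L(x, lambda) = (1/2) x^T Q x + c^T x + lambda^T (A x - b)
Stationarity (grad_x L = 0): Q x + c + A^T lambda = 0.
Primal feasibility: A x = b.

This gives the KKT block system:
  [ Q   A^T ] [ x     ]   [-c ]
  [ A    0  ] [ lambda ] = [ b ]

Solving the linear system:
  x*      = (-2, -1.125)
  lambda* = (-2.375)
  f(x*)   = 0.9375

x* = (-2, -1.125), lambda* = (-2.375)


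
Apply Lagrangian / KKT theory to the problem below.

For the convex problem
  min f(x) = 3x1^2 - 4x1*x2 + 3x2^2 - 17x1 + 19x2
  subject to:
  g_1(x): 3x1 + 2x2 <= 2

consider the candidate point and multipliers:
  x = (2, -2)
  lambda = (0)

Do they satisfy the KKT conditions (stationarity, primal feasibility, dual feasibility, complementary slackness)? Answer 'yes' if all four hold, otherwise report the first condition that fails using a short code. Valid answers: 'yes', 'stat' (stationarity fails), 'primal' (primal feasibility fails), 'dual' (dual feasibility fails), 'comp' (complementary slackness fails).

Gradient of f: grad f(x) = Q x + c = (3, -1)
Constraint values g_i(x) = a_i^T x - b_i:
  g_1((2, -2)) = 0
Stationarity residual: grad f(x) + sum_i lambda_i a_i = (3, -1)
  -> stationarity FAILS
Primal feasibility (all g_i <= 0): OK
Dual feasibility (all lambda_i >= 0): OK
Complementary slackness (lambda_i * g_i(x) = 0 for all i): OK

Verdict: the first failing condition is stationarity -> stat.

stat


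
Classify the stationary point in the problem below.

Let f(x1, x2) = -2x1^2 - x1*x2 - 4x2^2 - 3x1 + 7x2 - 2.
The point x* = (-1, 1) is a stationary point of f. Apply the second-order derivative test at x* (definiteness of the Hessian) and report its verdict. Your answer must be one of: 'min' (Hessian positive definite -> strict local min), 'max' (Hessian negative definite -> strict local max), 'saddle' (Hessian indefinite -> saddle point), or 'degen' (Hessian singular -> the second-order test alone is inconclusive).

Compute the Hessian H = grad^2 f:
  H = [[-4, -1], [-1, -8]]
Verify stationarity: grad f(x*) = H x* + g = (0, 0).
Eigenvalues of H: -8.2361, -3.7639.
Both eigenvalues < 0, so H is negative definite -> x* is a strict local max.

max


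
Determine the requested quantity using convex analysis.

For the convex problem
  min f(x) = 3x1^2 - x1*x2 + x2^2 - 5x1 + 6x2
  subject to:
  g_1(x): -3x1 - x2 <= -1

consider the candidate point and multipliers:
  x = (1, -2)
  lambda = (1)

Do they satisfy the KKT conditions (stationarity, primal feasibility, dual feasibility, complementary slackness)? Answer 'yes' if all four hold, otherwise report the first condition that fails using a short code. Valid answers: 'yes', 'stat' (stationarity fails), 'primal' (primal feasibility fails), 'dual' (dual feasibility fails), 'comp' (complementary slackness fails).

Gradient of f: grad f(x) = Q x + c = (3, 1)
Constraint values g_i(x) = a_i^T x - b_i:
  g_1((1, -2)) = 0
Stationarity residual: grad f(x) + sum_i lambda_i a_i = (0, 0)
  -> stationarity OK
Primal feasibility (all g_i <= 0): OK
Dual feasibility (all lambda_i >= 0): OK
Complementary slackness (lambda_i * g_i(x) = 0 for all i): OK

Verdict: yes, KKT holds.

yes


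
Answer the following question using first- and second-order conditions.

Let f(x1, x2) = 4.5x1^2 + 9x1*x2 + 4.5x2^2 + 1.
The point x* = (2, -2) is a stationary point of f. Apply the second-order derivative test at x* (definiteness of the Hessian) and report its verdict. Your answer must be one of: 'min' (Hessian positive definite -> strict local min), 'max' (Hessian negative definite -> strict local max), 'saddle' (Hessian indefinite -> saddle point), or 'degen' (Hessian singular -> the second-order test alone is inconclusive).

Compute the Hessian H = grad^2 f:
  H = [[9, 9], [9, 9]]
Verify stationarity: grad f(x*) = H x* + g = (0, 0).
Eigenvalues of H: 0, 18.
H has a zero eigenvalue (singular; positive semidefinite but not definite), so H is neither positive definite, negative definite, nor indefinite. The second-order test alone is inconclusive -> degen.
(Indeed, f is constant along the null direction of H through x*, so x* is not a strict local extremum.)

degen


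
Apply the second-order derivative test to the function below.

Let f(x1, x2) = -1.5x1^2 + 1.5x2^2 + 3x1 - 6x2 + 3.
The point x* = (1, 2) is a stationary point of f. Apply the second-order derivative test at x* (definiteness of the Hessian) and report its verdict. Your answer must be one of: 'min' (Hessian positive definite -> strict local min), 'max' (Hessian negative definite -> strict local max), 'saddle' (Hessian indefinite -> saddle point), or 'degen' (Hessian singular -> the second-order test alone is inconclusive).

Compute the Hessian H = grad^2 f:
  H = [[-3, 0], [0, 3]]
Verify stationarity: grad f(x*) = H x* + g = (0, 0).
Eigenvalues of H: -3, 3.
Eigenvalues have mixed signs, so H is indefinite -> x* is a saddle point.

saddle


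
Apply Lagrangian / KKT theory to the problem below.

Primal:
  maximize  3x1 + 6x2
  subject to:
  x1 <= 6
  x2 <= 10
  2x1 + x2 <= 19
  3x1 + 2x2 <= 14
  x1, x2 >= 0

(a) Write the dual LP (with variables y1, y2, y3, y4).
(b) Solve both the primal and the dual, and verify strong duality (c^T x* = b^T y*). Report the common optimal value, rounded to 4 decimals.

The standard primal-dual pair for 'max c^T x s.t. A x <= b, x >= 0' is:
  Dual:  min b^T y  s.t.  A^T y >= c,  y >= 0.

So the dual LP is:
  minimize  6y1 + 10y2 + 19y3 + 14y4
  subject to:
    y1 + 2y3 + 3y4 >= 3
    y2 + y3 + 2y4 >= 6
    y1, y2, y3, y4 >= 0

Solving the primal: x* = (0, 7).
  primal value c^T x* = 42.
Solving the dual: y* = (0, 0, 0, 3).
  dual value b^T y* = 42.
Strong duality: c^T x* = b^T y*. Confirmed.

42


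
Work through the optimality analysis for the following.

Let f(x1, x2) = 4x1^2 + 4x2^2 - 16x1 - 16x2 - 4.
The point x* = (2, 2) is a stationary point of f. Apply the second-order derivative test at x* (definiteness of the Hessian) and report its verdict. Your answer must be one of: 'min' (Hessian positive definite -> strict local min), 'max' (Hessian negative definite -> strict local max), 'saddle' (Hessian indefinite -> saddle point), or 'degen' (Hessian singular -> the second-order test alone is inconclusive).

Compute the Hessian H = grad^2 f:
  H = [[8, 0], [0, 8]]
Verify stationarity: grad f(x*) = H x* + g = (0, 0).
Eigenvalues of H: 8, 8.
Both eigenvalues > 0, so H is positive definite -> x* is a strict local min.

min


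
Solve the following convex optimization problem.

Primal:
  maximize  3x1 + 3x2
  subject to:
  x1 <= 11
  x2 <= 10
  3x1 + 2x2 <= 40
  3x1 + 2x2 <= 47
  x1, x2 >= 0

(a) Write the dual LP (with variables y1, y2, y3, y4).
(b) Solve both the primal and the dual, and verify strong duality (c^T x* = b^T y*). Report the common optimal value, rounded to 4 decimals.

The standard primal-dual pair for 'max c^T x s.t. A x <= b, x >= 0' is:
  Dual:  min b^T y  s.t.  A^T y >= c,  y >= 0.

So the dual LP is:
  minimize  11y1 + 10y2 + 40y3 + 47y4
  subject to:
    y1 + 3y3 + 3y4 >= 3
    y2 + 2y3 + 2y4 >= 3
    y1, y2, y3, y4 >= 0

Solving the primal: x* = (6.6667, 10).
  primal value c^T x* = 50.
Solving the dual: y* = (0, 1, 1, 0).
  dual value b^T y* = 50.
Strong duality: c^T x* = b^T y*. Confirmed.

50


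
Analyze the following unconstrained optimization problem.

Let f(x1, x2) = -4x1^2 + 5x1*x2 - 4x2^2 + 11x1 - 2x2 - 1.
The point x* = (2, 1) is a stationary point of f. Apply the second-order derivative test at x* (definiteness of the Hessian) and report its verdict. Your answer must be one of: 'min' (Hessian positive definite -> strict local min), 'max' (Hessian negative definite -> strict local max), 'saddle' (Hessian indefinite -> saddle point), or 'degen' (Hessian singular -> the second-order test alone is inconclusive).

Compute the Hessian H = grad^2 f:
  H = [[-8, 5], [5, -8]]
Verify stationarity: grad f(x*) = H x* + g = (0, 0).
Eigenvalues of H: -13, -3.
Both eigenvalues < 0, so H is negative definite -> x* is a strict local max.

max


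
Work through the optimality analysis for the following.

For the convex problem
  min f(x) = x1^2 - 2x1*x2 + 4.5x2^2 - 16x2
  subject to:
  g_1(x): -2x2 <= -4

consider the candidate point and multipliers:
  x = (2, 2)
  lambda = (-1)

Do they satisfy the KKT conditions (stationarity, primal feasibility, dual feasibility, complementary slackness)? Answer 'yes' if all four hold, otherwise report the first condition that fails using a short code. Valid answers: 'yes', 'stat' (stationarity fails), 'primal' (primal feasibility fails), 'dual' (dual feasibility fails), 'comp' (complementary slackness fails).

Gradient of f: grad f(x) = Q x + c = (0, -2)
Constraint values g_i(x) = a_i^T x - b_i:
  g_1((2, 2)) = 0
Stationarity residual: grad f(x) + sum_i lambda_i a_i = (0, 0)
  -> stationarity OK
Primal feasibility (all g_i <= 0): OK
Dual feasibility (all lambda_i >= 0): FAILS
Complementary slackness (lambda_i * g_i(x) = 0 for all i): OK

Verdict: the first failing condition is dual_feasibility -> dual.

dual


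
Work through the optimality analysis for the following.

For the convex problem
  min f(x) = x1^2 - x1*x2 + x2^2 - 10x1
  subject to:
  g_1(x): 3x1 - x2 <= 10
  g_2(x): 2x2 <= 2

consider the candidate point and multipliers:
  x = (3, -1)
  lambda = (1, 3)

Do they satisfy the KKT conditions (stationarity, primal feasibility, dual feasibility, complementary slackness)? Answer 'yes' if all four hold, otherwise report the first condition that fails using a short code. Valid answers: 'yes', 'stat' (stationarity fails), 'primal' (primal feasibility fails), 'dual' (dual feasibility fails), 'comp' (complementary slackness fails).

Gradient of f: grad f(x) = Q x + c = (-3, -5)
Constraint values g_i(x) = a_i^T x - b_i:
  g_1((3, -1)) = 0
  g_2((3, -1)) = -4
Stationarity residual: grad f(x) + sum_i lambda_i a_i = (0, 0)
  -> stationarity OK
Primal feasibility (all g_i <= 0): OK
Dual feasibility (all lambda_i >= 0): OK
Complementary slackness (lambda_i * g_i(x) = 0 for all i): FAILS

Verdict: the first failing condition is complementary_slackness -> comp.

comp


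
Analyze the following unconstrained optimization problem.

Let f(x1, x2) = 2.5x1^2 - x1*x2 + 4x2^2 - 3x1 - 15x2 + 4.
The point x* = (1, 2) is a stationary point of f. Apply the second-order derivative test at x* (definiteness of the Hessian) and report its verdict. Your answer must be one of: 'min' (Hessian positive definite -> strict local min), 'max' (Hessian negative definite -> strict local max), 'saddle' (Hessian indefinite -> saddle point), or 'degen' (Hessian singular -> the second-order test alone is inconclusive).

Compute the Hessian H = grad^2 f:
  H = [[5, -1], [-1, 8]]
Verify stationarity: grad f(x*) = H x* + g = (0, 0).
Eigenvalues of H: 4.6972, 8.3028.
Both eigenvalues > 0, so H is positive definite -> x* is a strict local min.

min


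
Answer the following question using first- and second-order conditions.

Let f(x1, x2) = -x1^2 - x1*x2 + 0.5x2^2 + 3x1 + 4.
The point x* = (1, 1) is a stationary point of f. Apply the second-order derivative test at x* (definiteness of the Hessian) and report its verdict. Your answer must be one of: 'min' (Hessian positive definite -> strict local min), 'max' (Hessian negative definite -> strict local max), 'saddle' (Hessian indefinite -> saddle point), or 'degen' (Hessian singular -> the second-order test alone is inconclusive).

Compute the Hessian H = grad^2 f:
  H = [[-2, -1], [-1, 1]]
Verify stationarity: grad f(x*) = H x* + g = (0, 0).
Eigenvalues of H: -2.3028, 1.3028.
Eigenvalues have mixed signs, so H is indefinite -> x* is a saddle point.

saddle


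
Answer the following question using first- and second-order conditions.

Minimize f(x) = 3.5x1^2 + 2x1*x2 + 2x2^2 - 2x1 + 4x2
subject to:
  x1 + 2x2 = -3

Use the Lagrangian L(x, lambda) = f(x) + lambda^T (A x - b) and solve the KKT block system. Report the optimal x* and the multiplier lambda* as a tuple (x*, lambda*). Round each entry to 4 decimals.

Form the Lagrangian:
  L(x, lambda) = (1/2) x^T Q x + c^T x + lambda^T (A x - b)
Stationarity (grad_x L = 0): Q x + c + A^T lambda = 0.
Primal feasibility: A x = b.

This gives the KKT block system:
  [ Q   A^T ] [ x     ]   [-c ]
  [ A    0  ] [ lambda ] = [ b ]

Solving the linear system:
  x*      = (0.6667, -1.8333)
  lambda* = (1)
  f(x*)   = -2.8333

x* = (0.6667, -1.8333), lambda* = (1)


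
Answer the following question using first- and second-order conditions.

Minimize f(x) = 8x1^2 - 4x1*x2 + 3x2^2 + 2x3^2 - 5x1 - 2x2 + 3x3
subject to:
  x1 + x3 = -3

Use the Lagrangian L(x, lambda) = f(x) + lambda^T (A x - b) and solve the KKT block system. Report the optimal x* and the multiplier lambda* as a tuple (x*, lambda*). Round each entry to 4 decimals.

Form the Lagrangian:
  L(x, lambda) = (1/2) x^T Q x + c^T x + lambda^T (A x - b)
Stationarity (grad_x L = 0): Q x + c + A^T lambda = 0.
Primal feasibility: A x = b.

This gives the KKT block system:
  [ Q   A^T ] [ x     ]   [-c ]
  [ A    0  ] [ lambda ] = [ b ]

Solving the linear system:
  x*      = (-0.1538, 0.2308, -2.8462)
  lambda* = (8.3846)
  f(x*)   = 8.4615

x* = (-0.1538, 0.2308, -2.8462), lambda* = (8.3846)


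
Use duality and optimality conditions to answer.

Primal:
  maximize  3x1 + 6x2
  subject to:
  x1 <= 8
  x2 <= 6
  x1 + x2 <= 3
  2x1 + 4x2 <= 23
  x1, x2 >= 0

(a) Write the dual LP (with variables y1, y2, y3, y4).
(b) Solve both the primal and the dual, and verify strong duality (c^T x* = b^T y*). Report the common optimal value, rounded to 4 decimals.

The standard primal-dual pair for 'max c^T x s.t. A x <= b, x >= 0' is:
  Dual:  min b^T y  s.t.  A^T y >= c,  y >= 0.

So the dual LP is:
  minimize  8y1 + 6y2 + 3y3 + 23y4
  subject to:
    y1 + y3 + 2y4 >= 3
    y2 + y3 + 4y4 >= 6
    y1, y2, y3, y4 >= 0

Solving the primal: x* = (0, 3).
  primal value c^T x* = 18.
Solving the dual: y* = (0, 0, 6, 0).
  dual value b^T y* = 18.
Strong duality: c^T x* = b^T y*. Confirmed.

18


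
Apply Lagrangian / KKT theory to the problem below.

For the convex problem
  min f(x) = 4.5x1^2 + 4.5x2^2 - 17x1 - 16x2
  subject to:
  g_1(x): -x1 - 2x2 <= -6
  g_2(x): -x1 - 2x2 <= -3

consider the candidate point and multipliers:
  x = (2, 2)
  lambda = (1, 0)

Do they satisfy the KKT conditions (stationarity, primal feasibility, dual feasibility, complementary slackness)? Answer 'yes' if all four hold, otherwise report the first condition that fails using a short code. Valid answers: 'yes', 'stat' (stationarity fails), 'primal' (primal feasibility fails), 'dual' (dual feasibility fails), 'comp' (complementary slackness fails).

Gradient of f: grad f(x) = Q x + c = (1, 2)
Constraint values g_i(x) = a_i^T x - b_i:
  g_1((2, 2)) = 0
  g_2((2, 2)) = -3
Stationarity residual: grad f(x) + sum_i lambda_i a_i = (0, 0)
  -> stationarity OK
Primal feasibility (all g_i <= 0): OK
Dual feasibility (all lambda_i >= 0): OK
Complementary slackness (lambda_i * g_i(x) = 0 for all i): OK

Verdict: yes, KKT holds.

yes


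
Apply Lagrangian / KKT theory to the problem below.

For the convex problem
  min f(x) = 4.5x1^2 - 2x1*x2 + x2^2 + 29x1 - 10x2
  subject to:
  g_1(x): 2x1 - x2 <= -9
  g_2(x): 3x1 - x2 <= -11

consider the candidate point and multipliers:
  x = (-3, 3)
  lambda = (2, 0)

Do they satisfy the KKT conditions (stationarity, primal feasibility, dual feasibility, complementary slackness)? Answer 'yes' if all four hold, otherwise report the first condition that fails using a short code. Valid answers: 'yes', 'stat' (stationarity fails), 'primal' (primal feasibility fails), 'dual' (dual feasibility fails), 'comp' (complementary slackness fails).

Gradient of f: grad f(x) = Q x + c = (-4, 2)
Constraint values g_i(x) = a_i^T x - b_i:
  g_1((-3, 3)) = 0
  g_2((-3, 3)) = -1
Stationarity residual: grad f(x) + sum_i lambda_i a_i = (0, 0)
  -> stationarity OK
Primal feasibility (all g_i <= 0): OK
Dual feasibility (all lambda_i >= 0): OK
Complementary slackness (lambda_i * g_i(x) = 0 for all i): OK

Verdict: yes, KKT holds.

yes


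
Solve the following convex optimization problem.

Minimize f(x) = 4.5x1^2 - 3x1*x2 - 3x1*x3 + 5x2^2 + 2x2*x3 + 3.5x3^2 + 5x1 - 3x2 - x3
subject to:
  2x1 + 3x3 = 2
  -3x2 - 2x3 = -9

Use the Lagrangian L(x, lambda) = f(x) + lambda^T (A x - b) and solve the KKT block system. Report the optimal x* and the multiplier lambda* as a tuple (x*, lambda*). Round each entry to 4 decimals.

Form the Lagrangian:
  L(x, lambda) = (1/2) x^T Q x + c^T x + lambda^T (A x - b)
Stationarity (grad_x L = 0): Q x + c + A^T lambda = 0.
Primal feasibility: A x = b.

This gives the KKT block system:
  [ Q   A^T ] [ x     ]   [-c ]
  [ A    0  ] [ lambda ] = [ b ]

Solving the linear system:
  x*      = (-0.0069, 2.5525, 0.6713)
  lambda* = (2.3669, 7.9627)
  f(x*)   = 29.2836

x* = (-0.0069, 2.5525, 0.6713), lambda* = (2.3669, 7.9627)


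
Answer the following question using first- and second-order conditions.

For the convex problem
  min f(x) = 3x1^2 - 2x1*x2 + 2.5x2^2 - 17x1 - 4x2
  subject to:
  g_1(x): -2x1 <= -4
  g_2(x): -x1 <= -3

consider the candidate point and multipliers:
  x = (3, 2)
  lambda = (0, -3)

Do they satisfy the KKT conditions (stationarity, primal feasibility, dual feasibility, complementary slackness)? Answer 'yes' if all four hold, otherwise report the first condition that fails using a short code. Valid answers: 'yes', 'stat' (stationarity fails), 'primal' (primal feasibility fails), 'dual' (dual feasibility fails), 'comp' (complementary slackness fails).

Gradient of f: grad f(x) = Q x + c = (-3, 0)
Constraint values g_i(x) = a_i^T x - b_i:
  g_1((3, 2)) = -2
  g_2((3, 2)) = 0
Stationarity residual: grad f(x) + sum_i lambda_i a_i = (0, 0)
  -> stationarity OK
Primal feasibility (all g_i <= 0): OK
Dual feasibility (all lambda_i >= 0): FAILS
Complementary slackness (lambda_i * g_i(x) = 0 for all i): OK

Verdict: the first failing condition is dual_feasibility -> dual.

dual


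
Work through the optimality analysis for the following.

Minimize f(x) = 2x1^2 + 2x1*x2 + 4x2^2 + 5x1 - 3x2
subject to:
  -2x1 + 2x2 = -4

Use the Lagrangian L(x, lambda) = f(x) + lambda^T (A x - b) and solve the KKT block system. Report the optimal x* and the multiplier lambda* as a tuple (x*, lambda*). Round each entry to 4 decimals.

Form the Lagrangian:
  L(x, lambda) = (1/2) x^T Q x + c^T x + lambda^T (A x - b)
Stationarity (grad_x L = 0): Q x + c + A^T lambda = 0.
Primal feasibility: A x = b.

This gives the KKT block system:
  [ Q   A^T ] [ x     ]   [-c ]
  [ A    0  ] [ lambda ] = [ b ]

Solving the linear system:
  x*      = (1.125, -0.875)
  lambda* = (3.875)
  f(x*)   = 11.875

x* = (1.125, -0.875), lambda* = (3.875)


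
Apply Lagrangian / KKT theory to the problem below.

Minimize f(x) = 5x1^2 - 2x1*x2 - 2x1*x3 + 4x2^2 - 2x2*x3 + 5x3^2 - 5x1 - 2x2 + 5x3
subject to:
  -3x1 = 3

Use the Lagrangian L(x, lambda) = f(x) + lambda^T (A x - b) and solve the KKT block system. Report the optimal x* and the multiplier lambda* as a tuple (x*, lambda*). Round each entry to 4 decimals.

Form the Lagrangian:
  L(x, lambda) = (1/2) x^T Q x + c^T x + lambda^T (A x - b)
Stationarity (grad_x L = 0): Q x + c + A^T lambda = 0.
Primal feasibility: A x = b.

This gives the KKT block system:
  [ Q   A^T ] [ x     ]   [-c ]
  [ A    0  ] [ lambda ] = [ b ]

Solving the linear system:
  x*      = (-1, -0.1842, -0.7368)
  lambda* = (-4.386)
  f(x*)   = 7.4211

x* = (-1, -0.1842, -0.7368), lambda* = (-4.386)


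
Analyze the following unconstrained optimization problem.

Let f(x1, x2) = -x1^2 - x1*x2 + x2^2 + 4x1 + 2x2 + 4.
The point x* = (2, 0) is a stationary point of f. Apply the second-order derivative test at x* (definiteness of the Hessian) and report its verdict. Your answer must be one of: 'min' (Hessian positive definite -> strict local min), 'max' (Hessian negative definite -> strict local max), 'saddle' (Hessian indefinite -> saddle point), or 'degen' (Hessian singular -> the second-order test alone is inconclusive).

Compute the Hessian H = grad^2 f:
  H = [[-2, -1], [-1, 2]]
Verify stationarity: grad f(x*) = H x* + g = (0, 0).
Eigenvalues of H: -2.2361, 2.2361.
Eigenvalues have mixed signs, so H is indefinite -> x* is a saddle point.

saddle


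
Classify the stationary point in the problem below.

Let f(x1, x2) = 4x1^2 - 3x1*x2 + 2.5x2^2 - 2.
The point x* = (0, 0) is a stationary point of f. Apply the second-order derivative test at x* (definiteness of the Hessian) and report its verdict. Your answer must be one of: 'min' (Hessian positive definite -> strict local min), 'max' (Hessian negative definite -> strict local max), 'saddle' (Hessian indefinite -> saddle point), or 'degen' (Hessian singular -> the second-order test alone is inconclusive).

Compute the Hessian H = grad^2 f:
  H = [[8, -3], [-3, 5]]
Verify stationarity: grad f(x*) = H x* + g = (0, 0).
Eigenvalues of H: 3.1459, 9.8541.
Both eigenvalues > 0, so H is positive definite -> x* is a strict local min.

min


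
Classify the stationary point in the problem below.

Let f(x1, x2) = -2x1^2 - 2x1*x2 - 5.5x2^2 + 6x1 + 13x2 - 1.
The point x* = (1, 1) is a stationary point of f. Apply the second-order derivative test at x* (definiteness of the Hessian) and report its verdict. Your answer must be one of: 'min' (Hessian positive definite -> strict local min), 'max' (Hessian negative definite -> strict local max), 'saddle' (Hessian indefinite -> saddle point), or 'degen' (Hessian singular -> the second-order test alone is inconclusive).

Compute the Hessian H = grad^2 f:
  H = [[-4, -2], [-2, -11]]
Verify stationarity: grad f(x*) = H x* + g = (0, 0).
Eigenvalues of H: -11.5311, -3.4689.
Both eigenvalues < 0, so H is negative definite -> x* is a strict local max.

max


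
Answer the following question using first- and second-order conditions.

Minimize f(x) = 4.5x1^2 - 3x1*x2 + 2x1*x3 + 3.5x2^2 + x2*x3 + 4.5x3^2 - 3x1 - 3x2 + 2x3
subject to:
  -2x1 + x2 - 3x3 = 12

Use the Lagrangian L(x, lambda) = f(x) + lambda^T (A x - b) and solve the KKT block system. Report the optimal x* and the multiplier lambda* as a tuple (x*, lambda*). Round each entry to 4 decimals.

Form the Lagrangian:
  L(x, lambda) = (1/2) x^T Q x + c^T x + lambda^T (A x - b)
Stationarity (grad_x L = 0): Q x + c + A^T lambda = 0.
Primal feasibility: A x = b.

This gives the KKT block system:
  [ Q   A^T ] [ x     ]   [-c ]
  [ A    0  ] [ lambda ] = [ b ]

Solving the linear system:
  x*      = (-0.1463, 2.031, -3.2255)
  lambda* = (-8.4303)
  f(x*)   = 44.5293

x* = (-0.1463, 2.031, -3.2255), lambda* = (-8.4303)


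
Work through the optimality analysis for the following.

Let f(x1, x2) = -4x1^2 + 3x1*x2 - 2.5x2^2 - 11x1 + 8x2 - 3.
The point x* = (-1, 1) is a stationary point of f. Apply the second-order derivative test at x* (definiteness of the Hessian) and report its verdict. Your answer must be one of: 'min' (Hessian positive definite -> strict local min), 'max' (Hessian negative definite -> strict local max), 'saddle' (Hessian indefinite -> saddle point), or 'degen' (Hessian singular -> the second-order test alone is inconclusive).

Compute the Hessian H = grad^2 f:
  H = [[-8, 3], [3, -5]]
Verify stationarity: grad f(x*) = H x* + g = (0, 0).
Eigenvalues of H: -9.8541, -3.1459.
Both eigenvalues < 0, so H is negative definite -> x* is a strict local max.

max


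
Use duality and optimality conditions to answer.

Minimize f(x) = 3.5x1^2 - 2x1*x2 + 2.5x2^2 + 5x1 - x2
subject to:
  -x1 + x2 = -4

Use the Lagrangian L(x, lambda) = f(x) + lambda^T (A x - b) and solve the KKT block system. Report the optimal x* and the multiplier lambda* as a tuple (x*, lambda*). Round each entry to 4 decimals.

Form the Lagrangian:
  L(x, lambda) = (1/2) x^T Q x + c^T x + lambda^T (A x - b)
Stationarity (grad_x L = 0): Q x + c + A^T lambda = 0.
Primal feasibility: A x = b.

This gives the KKT block system:
  [ Q   A^T ] [ x     ]   [-c ]
  [ A    0  ] [ lambda ] = [ b ]

Solving the linear system:
  x*      = (1, -3)
  lambda* = (18)
  f(x*)   = 40

x* = (1, -3), lambda* = (18)


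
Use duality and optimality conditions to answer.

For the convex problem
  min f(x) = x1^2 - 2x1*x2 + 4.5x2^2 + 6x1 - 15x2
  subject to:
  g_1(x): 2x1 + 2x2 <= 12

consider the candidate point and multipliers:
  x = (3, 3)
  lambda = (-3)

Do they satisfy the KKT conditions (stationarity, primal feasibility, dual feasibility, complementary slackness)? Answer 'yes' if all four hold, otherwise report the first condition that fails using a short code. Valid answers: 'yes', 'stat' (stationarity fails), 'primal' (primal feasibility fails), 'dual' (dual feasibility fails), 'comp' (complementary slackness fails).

Gradient of f: grad f(x) = Q x + c = (6, 6)
Constraint values g_i(x) = a_i^T x - b_i:
  g_1((3, 3)) = 0
Stationarity residual: grad f(x) + sum_i lambda_i a_i = (0, 0)
  -> stationarity OK
Primal feasibility (all g_i <= 0): OK
Dual feasibility (all lambda_i >= 0): FAILS
Complementary slackness (lambda_i * g_i(x) = 0 for all i): OK

Verdict: the first failing condition is dual_feasibility -> dual.

dual


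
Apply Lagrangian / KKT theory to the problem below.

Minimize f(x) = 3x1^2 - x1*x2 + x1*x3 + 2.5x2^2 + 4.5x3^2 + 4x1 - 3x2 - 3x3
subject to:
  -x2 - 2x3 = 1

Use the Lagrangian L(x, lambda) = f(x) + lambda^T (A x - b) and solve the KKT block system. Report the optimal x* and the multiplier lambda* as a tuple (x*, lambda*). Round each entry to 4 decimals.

Form the Lagrangian:
  L(x, lambda) = (1/2) x^T Q x + c^T x + lambda^T (A x - b)
Stationarity (grad_x L = 0): Q x + c + A^T lambda = 0.
Primal feasibility: A x = b.

This gives the KKT block system:
  [ Q   A^T ] [ x     ]   [-c ]
  [ A    0  ] [ lambda ] = [ b ]

Solving the linear system:
  x*      = (-0.6424, -0.2364, -0.3818)
  lambda* = (-3.5394)
  f(x*)   = 1.4121

x* = (-0.6424, -0.2364, -0.3818), lambda* = (-3.5394)
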